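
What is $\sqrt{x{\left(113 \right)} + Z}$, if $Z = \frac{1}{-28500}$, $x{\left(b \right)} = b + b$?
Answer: $\frac{\sqrt{1835684715}}{2850} \approx 15.033$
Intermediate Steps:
$x{\left(b \right)} = 2 b$
$Z = - \frac{1}{28500} \approx -3.5088 \cdot 10^{-5}$
$\sqrt{x{\left(113 \right)} + Z} = \sqrt{2 \cdot 113 - \frac{1}{28500}} = \sqrt{226 - \frac{1}{28500}} = \sqrt{\frac{6440999}{28500}} = \frac{\sqrt{1835684715}}{2850}$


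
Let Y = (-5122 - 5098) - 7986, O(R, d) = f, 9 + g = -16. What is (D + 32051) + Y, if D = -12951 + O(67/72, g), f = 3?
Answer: 897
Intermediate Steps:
g = -25 (g = -9 - 16 = -25)
O(R, d) = 3
Y = -18206 (Y = -10220 - 7986 = -18206)
D = -12948 (D = -12951 + 3 = -12948)
(D + 32051) + Y = (-12948 + 32051) - 18206 = 19103 - 18206 = 897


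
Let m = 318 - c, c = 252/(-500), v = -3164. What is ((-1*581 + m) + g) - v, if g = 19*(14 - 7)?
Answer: 379313/125 ≈ 3034.5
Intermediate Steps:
g = 133 (g = 19*7 = 133)
c = -63/125 (c = 252*(-1/500) = -63/125 ≈ -0.50400)
m = 39813/125 (m = 318 - 1*(-63/125) = 318 + 63/125 = 39813/125 ≈ 318.50)
((-1*581 + m) + g) - v = ((-1*581 + 39813/125) + 133) - 1*(-3164) = ((-581 + 39813/125) + 133) + 3164 = (-32812/125 + 133) + 3164 = -16187/125 + 3164 = 379313/125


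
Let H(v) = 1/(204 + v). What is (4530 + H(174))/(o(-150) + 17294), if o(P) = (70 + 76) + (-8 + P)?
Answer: 1712341/6532596 ≈ 0.26212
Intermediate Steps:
o(P) = 138 + P (o(P) = 146 + (-8 + P) = 138 + P)
(4530 + H(174))/(o(-150) + 17294) = (4530 + 1/(204 + 174))/((138 - 150) + 17294) = (4530 + 1/378)/(-12 + 17294) = (4530 + 1/378)/17282 = (1712341/378)*(1/17282) = 1712341/6532596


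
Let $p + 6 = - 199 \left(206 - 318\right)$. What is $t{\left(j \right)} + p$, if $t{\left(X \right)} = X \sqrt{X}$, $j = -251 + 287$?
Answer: $22498$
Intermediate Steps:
$j = 36$
$t{\left(X \right)} = X^{\frac{3}{2}}$
$p = 22282$ ($p = -6 - 199 \left(206 - 318\right) = -6 - -22288 = -6 + 22288 = 22282$)
$t{\left(j \right)} + p = 36^{\frac{3}{2}} + 22282 = 216 + 22282 = 22498$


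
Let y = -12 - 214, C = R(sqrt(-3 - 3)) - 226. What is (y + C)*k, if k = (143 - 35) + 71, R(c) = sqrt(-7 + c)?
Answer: -80908 + 179*sqrt(-7 + I*sqrt(6)) ≈ -80826.0 + 480.58*I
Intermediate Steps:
k = 179 (k = 108 + 71 = 179)
C = -226 + sqrt(-7 + I*sqrt(6)) (C = sqrt(-7 + sqrt(-3 - 3)) - 226 = sqrt(-7 + sqrt(-6)) - 226 = sqrt(-7 + I*sqrt(6)) - 226 = -226 + sqrt(-7 + I*sqrt(6)) ≈ -225.54 + 2.6848*I)
y = -226
(y + C)*k = (-226 + (-226 + sqrt(-7 + I*sqrt(6))))*179 = (-452 + sqrt(-7 + I*sqrt(6)))*179 = -80908 + 179*sqrt(-7 + I*sqrt(6))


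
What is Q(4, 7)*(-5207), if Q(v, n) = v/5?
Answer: -20828/5 ≈ -4165.6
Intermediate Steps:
Q(v, n) = v/5 (Q(v, n) = v*(1/5) = v/5)
Q(4, 7)*(-5207) = ((1/5)*4)*(-5207) = (4/5)*(-5207) = -20828/5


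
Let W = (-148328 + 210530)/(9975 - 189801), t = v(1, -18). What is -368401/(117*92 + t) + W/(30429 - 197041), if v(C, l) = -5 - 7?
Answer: -459905172524767/13422603941376 ≈ -34.263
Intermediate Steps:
v(C, l) = -12
t = -12
W = -10367/29971 (W = 62202/(-179826) = 62202*(-1/179826) = -10367/29971 ≈ -0.34590)
-368401/(117*92 + t) + W/(30429 - 197041) = -368401/(117*92 - 12) - 10367/(29971*(30429 - 197041)) = -368401/(10764 - 12) - 10367/29971/(-166612) = -368401/10752 - 10367/29971*(-1/166612) = -368401*1/10752 + 10367/4993528252 = -368401/10752 + 10367/4993528252 = -459905172524767/13422603941376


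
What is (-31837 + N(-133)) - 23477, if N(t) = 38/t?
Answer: -387200/7 ≈ -55314.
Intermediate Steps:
(-31837 + N(-133)) - 23477 = (-31837 + 38/(-133)) - 23477 = (-31837 + 38*(-1/133)) - 23477 = (-31837 - 2/7) - 23477 = -222861/7 - 23477 = -387200/7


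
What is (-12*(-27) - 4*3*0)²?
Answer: 104976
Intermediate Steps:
(-12*(-27) - 4*3*0)² = (324 - 12*0)² = (324 + 0)² = 324² = 104976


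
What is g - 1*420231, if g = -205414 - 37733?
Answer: -663378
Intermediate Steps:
g = -243147
g - 1*420231 = -243147 - 1*420231 = -243147 - 420231 = -663378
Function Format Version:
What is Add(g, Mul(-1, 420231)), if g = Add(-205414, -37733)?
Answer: -663378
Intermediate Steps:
g = -243147
Add(g, Mul(-1, 420231)) = Add(-243147, Mul(-1, 420231)) = Add(-243147, -420231) = -663378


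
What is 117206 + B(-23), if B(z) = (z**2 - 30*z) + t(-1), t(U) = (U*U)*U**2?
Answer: 118426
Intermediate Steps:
t(U) = U**4 (t(U) = U**2*U**2 = U**4)
B(z) = 1 + z**2 - 30*z (B(z) = (z**2 - 30*z) + (-1)**4 = (z**2 - 30*z) + 1 = 1 + z**2 - 30*z)
117206 + B(-23) = 117206 + (1 + (-23)**2 - 30*(-23)) = 117206 + (1 + 529 + 690) = 117206 + 1220 = 118426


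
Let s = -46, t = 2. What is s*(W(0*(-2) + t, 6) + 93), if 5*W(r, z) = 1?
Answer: -21436/5 ≈ -4287.2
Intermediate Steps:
W(r, z) = ⅕ (W(r, z) = (⅕)*1 = ⅕)
s*(W(0*(-2) + t, 6) + 93) = -46*(⅕ + 93) = -46*466/5 = -21436/5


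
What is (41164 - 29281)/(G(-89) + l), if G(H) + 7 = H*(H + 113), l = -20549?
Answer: -3961/7564 ≈ -0.52366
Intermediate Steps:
G(H) = -7 + H*(113 + H) (G(H) = -7 + H*(H + 113) = -7 + H*(113 + H))
(41164 - 29281)/(G(-89) + l) = (41164 - 29281)/((-7 + (-89)² + 113*(-89)) - 20549) = 11883/((-7 + 7921 - 10057) - 20549) = 11883/(-2143 - 20549) = 11883/(-22692) = 11883*(-1/22692) = -3961/7564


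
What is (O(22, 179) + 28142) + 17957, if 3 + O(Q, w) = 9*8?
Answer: 46168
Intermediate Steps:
O(Q, w) = 69 (O(Q, w) = -3 + 9*8 = -3 + 72 = 69)
(O(22, 179) + 28142) + 17957 = (69 + 28142) + 17957 = 28211 + 17957 = 46168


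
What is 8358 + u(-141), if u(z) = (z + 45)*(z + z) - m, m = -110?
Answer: 35540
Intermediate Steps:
u(z) = 110 + 2*z*(45 + z) (u(z) = (z + 45)*(z + z) - 1*(-110) = (45 + z)*(2*z) + 110 = 2*z*(45 + z) + 110 = 110 + 2*z*(45 + z))
8358 + u(-141) = 8358 + (110 + 2*(-141)² + 90*(-141)) = 8358 + (110 + 2*19881 - 12690) = 8358 + (110 + 39762 - 12690) = 8358 + 27182 = 35540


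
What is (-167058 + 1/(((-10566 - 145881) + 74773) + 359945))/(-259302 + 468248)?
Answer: -46487396717/58143612366 ≈ -0.79953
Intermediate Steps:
(-167058 + 1/(((-10566 - 145881) + 74773) + 359945))/(-259302 + 468248) = (-167058 + 1/((-156447 + 74773) + 359945))/208946 = (-167058 + 1/(-81674 + 359945))*(1/208946) = (-167058 + 1/278271)*(1/208946) = -46487396717/278271*1/208946 = -46487396717/58143612366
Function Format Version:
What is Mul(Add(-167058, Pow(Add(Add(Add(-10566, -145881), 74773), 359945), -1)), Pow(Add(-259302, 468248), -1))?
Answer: Rational(-46487396717, 58143612366) ≈ -0.79953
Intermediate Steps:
Mul(Add(-167058, Pow(Add(Add(Add(-10566, -145881), 74773), 359945), -1)), Pow(Add(-259302, 468248), -1)) = Mul(Add(-167058, Pow(Add(Add(-156447, 74773), 359945), -1)), Pow(208946, -1)) = Mul(Add(-167058, Pow(Add(-81674, 359945), -1)), Rational(1, 208946)) = Mul(Add(-167058, Pow(278271, -1)), Rational(1, 208946)) = Mul(Add(-167058, Rational(1, 278271)), Rational(1, 208946)) = Mul(Rational(-46487396717, 278271), Rational(1, 208946)) = Rational(-46487396717, 58143612366)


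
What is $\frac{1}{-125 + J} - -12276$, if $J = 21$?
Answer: $\frac{1276703}{104} \approx 12276.0$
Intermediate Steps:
$\frac{1}{-125 + J} - -12276 = \frac{1}{-125 + 21} - -12276 = \frac{1}{-104} + 12276 = - \frac{1}{104} + 12276 = \frac{1276703}{104}$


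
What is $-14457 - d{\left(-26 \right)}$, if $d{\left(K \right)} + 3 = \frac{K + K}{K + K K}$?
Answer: $- \frac{361348}{25} \approx -14454.0$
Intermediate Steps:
$d{\left(K \right)} = -3 + \frac{2 K}{K + K^{2}}$ ($d{\left(K \right)} = -3 + \frac{K + K}{K + K K} = -3 + \frac{2 K}{K + K^{2}}$)
$-14457 - d{\left(-26 \right)} = -14457 - \frac{-1 - -78}{1 - 26} = -14457 - \frac{-1 + 78}{-25} = -14457 - \left(- \frac{1}{25}\right) 77 = -14457 - - \frac{77}{25} = -14457 + \frac{77}{25} = - \frac{361348}{25}$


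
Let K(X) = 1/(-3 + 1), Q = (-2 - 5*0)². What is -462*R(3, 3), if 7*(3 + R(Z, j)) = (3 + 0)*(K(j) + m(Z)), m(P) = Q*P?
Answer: -891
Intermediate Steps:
Q = 4 (Q = (-2 + 0)² = (-2)² = 4)
K(X) = -½ (K(X) = 1/(-2) = -½)
m(P) = 4*P
R(Z, j) = -45/14 + 12*Z/7 (R(Z, j) = -3 + ((3 + 0)*(-½ + 4*Z))/7 = -3 + (3*(-½ + 4*Z))/7 = -3 + (-3/2 + 12*Z)/7 = -3 + (-3/14 + 12*Z/7) = -45/14 + 12*Z/7)
-462*R(3, 3) = -462*(-45/14 + (12/7)*3) = -462*(-45/14 + 36/7) = -462*27/14 = -891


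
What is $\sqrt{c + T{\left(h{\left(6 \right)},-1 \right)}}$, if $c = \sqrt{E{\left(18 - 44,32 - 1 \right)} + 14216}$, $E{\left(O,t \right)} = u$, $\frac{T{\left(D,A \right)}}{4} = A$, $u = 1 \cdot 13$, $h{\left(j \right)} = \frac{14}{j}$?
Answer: $\sqrt{-4 + 3 \sqrt{1581}} \approx 10.737$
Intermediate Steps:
$u = 13$
$T{\left(D,A \right)} = 4 A$
$E{\left(O,t \right)} = 13$
$c = 3 \sqrt{1581}$ ($c = \sqrt{13 + 14216} = \sqrt{14229} = 3 \sqrt{1581} \approx 119.29$)
$\sqrt{c + T{\left(h{\left(6 \right)},-1 \right)}} = \sqrt{3 \sqrt{1581} + 4 \left(-1\right)} = \sqrt{3 \sqrt{1581} - 4} = \sqrt{-4 + 3 \sqrt{1581}}$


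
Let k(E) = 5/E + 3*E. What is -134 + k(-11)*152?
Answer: -57410/11 ≈ -5219.1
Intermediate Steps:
k(E) = 3*E + 5/E
-134 + k(-11)*152 = -134 + (3*(-11) + 5/(-11))*152 = -134 + (-33 + 5*(-1/11))*152 = -134 + (-33 - 5/11)*152 = -134 - 368/11*152 = -134 - 55936/11 = -57410/11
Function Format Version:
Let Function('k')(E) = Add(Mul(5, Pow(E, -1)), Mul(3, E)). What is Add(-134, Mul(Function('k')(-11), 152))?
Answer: Rational(-57410, 11) ≈ -5219.1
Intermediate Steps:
Function('k')(E) = Add(Mul(3, E), Mul(5, Pow(E, -1)))
Add(-134, Mul(Function('k')(-11), 152)) = Add(-134, Mul(Add(Mul(3, -11), Mul(5, Pow(-11, -1))), 152)) = Add(-134, Mul(Add(-33, Mul(5, Rational(-1, 11))), 152)) = Add(-134, Mul(Add(-33, Rational(-5, 11)), 152)) = Add(-134, Mul(Rational(-368, 11), 152)) = Add(-134, Rational(-55936, 11)) = Rational(-57410, 11)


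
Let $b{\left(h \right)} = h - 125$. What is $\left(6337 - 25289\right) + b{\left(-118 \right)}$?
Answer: $-19195$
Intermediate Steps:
$b{\left(h \right)} = -125 + h$
$\left(6337 - 25289\right) + b{\left(-118 \right)} = \left(6337 - 25289\right) - 243 = -18952 - 243 = -19195$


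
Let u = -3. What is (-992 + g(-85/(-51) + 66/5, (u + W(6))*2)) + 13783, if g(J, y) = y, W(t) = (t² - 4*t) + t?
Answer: 12821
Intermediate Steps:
W(t) = t² - 3*t
(-992 + g(-85/(-51) + 66/5, (u + W(6))*2)) + 13783 = (-992 + (-3 + 6*(-3 + 6))*2) + 13783 = (-992 + (-3 + 6*3)*2) + 13783 = (-992 + (-3 + 18)*2) + 13783 = (-992 + 15*2) + 13783 = (-992 + 30) + 13783 = -962 + 13783 = 12821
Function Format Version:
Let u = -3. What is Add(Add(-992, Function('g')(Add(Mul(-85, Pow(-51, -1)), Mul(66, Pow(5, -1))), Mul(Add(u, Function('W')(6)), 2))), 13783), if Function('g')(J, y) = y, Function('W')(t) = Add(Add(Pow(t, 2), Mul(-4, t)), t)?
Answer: 12821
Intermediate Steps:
Function('W')(t) = Add(Pow(t, 2), Mul(-3, t))
Add(Add(-992, Function('g')(Add(Mul(-85, Pow(-51, -1)), Mul(66, Pow(5, -1))), Mul(Add(u, Function('W')(6)), 2))), 13783) = Add(Add(-992, Mul(Add(-3, Mul(6, Add(-3, 6))), 2)), 13783) = Add(Add(-992, Mul(Add(-3, Mul(6, 3)), 2)), 13783) = Add(Add(-992, Mul(Add(-3, 18), 2)), 13783) = Add(Add(-992, Mul(15, 2)), 13783) = Add(Add(-992, 30), 13783) = Add(-962, 13783) = 12821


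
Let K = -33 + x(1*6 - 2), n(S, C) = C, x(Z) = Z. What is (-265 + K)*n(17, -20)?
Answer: 5880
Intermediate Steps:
K = -29 (K = -33 + (1*6 - 2) = -33 + (6 - 2) = -33 + 4 = -29)
(-265 + K)*n(17, -20) = (-265 - 29)*(-20) = -294*(-20) = 5880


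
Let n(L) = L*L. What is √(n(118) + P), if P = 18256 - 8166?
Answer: √24014 ≈ 154.96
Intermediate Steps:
P = 10090
n(L) = L²
√(n(118) + P) = √(118² + 10090) = √(13924 + 10090) = √24014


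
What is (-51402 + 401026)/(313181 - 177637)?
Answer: 43703/16943 ≈ 2.5794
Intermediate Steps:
(-51402 + 401026)/(313181 - 177637) = 349624/135544 = 349624*(1/135544) = 43703/16943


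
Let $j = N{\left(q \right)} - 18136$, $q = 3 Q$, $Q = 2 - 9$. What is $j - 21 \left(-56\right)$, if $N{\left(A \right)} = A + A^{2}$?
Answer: $-16540$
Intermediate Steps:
$Q = -7$
$q = -21$ ($q = 3 \left(-7\right) = -21$)
$j = -17716$ ($j = - 21 \left(1 - 21\right) - 18136 = \left(-21\right) \left(-20\right) - 18136 = 420 - 18136 = -17716$)
$j - 21 \left(-56\right) = -17716 - 21 \left(-56\right) = -17716 - -1176 = -17716 + 1176 = -16540$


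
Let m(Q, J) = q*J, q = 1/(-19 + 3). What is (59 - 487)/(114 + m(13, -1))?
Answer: -6848/1825 ≈ -3.7523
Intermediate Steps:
q = -1/16 (q = 1/(-16) = -1/16 ≈ -0.062500)
m(Q, J) = -J/16
(59 - 487)/(114 + m(13, -1)) = (59 - 487)/(114 - 1/16*(-1)) = -428/(114 + 1/16) = -428/1825/16 = -428*16/1825 = -6848/1825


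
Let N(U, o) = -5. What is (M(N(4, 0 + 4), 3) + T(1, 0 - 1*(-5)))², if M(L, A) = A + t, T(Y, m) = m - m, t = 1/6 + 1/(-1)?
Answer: 169/36 ≈ 4.6944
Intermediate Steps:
t = -⅚ (t = 1*(⅙) + 1*(-1) = ⅙ - 1 = -⅚ ≈ -0.83333)
T(Y, m) = 0
M(L, A) = -⅚ + A (M(L, A) = A - ⅚ = -⅚ + A)
(M(N(4, 0 + 4), 3) + T(1, 0 - 1*(-5)))² = ((-⅚ + 3) + 0)² = (13/6 + 0)² = (13/6)² = 169/36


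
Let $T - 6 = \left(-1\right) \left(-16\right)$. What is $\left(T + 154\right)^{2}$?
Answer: $30976$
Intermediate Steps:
$T = 22$ ($T = 6 - -16 = 6 + 16 = 22$)
$\left(T + 154\right)^{2} = \left(22 + 154\right)^{2} = 176^{2} = 30976$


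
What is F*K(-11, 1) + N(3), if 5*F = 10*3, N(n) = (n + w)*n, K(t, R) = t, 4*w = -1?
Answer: -231/4 ≈ -57.750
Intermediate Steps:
w = -¼ (w = (¼)*(-1) = -¼ ≈ -0.25000)
N(n) = n*(-¼ + n) (N(n) = (n - ¼)*n = (-¼ + n)*n = n*(-¼ + n))
F = 6 (F = (10*3)/5 = (⅕)*30 = 6)
F*K(-11, 1) + N(3) = 6*(-11) + 3*(-¼ + 3) = -66 + 3*(11/4) = -66 + 33/4 = -231/4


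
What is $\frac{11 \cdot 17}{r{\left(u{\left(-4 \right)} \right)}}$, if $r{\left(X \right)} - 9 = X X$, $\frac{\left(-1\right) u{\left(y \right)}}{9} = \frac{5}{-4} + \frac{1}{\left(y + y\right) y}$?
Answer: $\frac{191488}{132417} \approx 1.4461$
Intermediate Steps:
$u{\left(y \right)} = \frac{45}{4} - \frac{9}{2 y^{2}}$ ($u{\left(y \right)} = - 9 \left(\frac{5}{-4} + \frac{1}{\left(y + y\right) y}\right) = - 9 \left(5 \left(- \frac{1}{4}\right) + \frac{1}{2 y y}\right) = - 9 \left(- \frac{5}{4} + \frac{\frac{1}{2} \frac{1}{y}}{y}\right) = - 9 \left(- \frac{5}{4} + \frac{1}{2 y^{2}}\right) = \frac{45}{4} - \frac{9}{2 y^{2}}$)
$r{\left(X \right)} = 9 + X^{2}$ ($r{\left(X \right)} = 9 + X X = 9 + X^{2}$)
$\frac{11 \cdot 17}{r{\left(u{\left(-4 \right)} \right)}} = \frac{11 \cdot 17}{9 + \left(\frac{45}{4} - \frac{9}{2 \cdot 16}\right)^{2}} = \frac{187}{9 + \left(\frac{45}{4} - \frac{9}{32}\right)^{2}} = \frac{187}{9 + \left(\frac{351}{32}\right)^{2}} = \frac{187}{9 + \frac{123201}{1024}} = \frac{187}{\frac{132417}{1024}} = 187 \cdot \frac{1024}{132417} = \frac{191488}{132417}$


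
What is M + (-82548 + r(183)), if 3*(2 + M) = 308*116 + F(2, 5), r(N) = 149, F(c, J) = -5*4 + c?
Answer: -211493/3 ≈ -70498.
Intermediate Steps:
F(c, J) = -20 + c
M = 35704/3 (M = -2 + (308*116 + (-20 + 2))/3 = -2 + (35728 - 18)/3 = -2 + (1/3)*35710 = -2 + 35710/3 = 35704/3 ≈ 11901.)
M + (-82548 + r(183)) = 35704/3 + (-82548 + 149) = 35704/3 - 82399 = -211493/3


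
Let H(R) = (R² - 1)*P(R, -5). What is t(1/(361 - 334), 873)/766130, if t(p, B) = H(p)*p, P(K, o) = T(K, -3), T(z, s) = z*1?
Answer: -364/203576446665 ≈ -1.7880e-9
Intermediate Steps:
T(z, s) = z
P(K, o) = K
H(R) = R*(-1 + R²) (H(R) = (R² - 1)*R = (-1 + R²)*R = R*(-1 + R²))
t(p, B) = p*(p³ - p) (t(p, B) = (p³ - p)*p = p*(p³ - p))
t(1/(361 - 334), 873)/766130 = ((1/(361 - 334))⁴ - (1/(361 - 334))²)/766130 = ((1/27)⁴ - (1/27)²)*(1/766130) = (1/531441 - 1*1/729)*(1/766130) = (1/531441 - 1/729)*(1/766130) = -728/531441*1/766130 = -364/203576446665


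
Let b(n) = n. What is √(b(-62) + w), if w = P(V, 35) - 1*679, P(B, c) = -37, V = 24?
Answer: I*√778 ≈ 27.893*I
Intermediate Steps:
w = -716 (w = -37 - 1*679 = -37 - 679 = -716)
√(b(-62) + w) = √(-62 - 716) = √(-778) = I*√778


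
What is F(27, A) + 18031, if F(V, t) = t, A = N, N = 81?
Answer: 18112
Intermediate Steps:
A = 81
F(27, A) + 18031 = 81 + 18031 = 18112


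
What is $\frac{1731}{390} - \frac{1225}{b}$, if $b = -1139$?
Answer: $\frac{816453}{148070} \approx 5.514$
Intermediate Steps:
$\frac{1731}{390} - \frac{1225}{b} = \frac{1731}{390} - \frac{1225}{-1139} = 1731 \cdot \frac{1}{390} - - \frac{1225}{1139} = \frac{577}{130} + \frac{1225}{1139} = \frac{816453}{148070}$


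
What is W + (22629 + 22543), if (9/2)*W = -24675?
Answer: 119066/3 ≈ 39689.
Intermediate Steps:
W = -16450/3 (W = (2/9)*(-24675) = -16450/3 ≈ -5483.3)
W + (22629 + 22543) = -16450/3 + (22629 + 22543) = -16450/3 + 45172 = 119066/3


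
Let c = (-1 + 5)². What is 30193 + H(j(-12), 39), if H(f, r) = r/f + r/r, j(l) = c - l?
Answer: 845471/28 ≈ 30195.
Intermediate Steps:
c = 16 (c = 4² = 16)
j(l) = 16 - l
H(f, r) = 1 + r/f (H(f, r) = r/f + 1 = 1 + r/f)
30193 + H(j(-12), 39) = 30193 + ((16 - 1*(-12)) + 39)/(16 - 1*(-12)) = 30193 + ((16 + 12) + 39)/(16 + 12) = 30193 + (28 + 39)/28 = 30193 + (1/28)*67 = 30193 + 67/28 = 845471/28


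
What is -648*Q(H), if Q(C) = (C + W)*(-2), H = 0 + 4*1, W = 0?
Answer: 5184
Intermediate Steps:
H = 4 (H = 0 + 4 = 4)
Q(C) = -2*C (Q(C) = (C + 0)*(-2) = C*(-2) = -2*C)
-648*Q(H) = -(-1296)*4 = -648*(-8) = 5184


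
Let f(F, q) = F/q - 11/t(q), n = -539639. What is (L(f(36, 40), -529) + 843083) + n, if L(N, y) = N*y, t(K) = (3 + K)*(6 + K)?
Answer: 65138731/215 ≈ 3.0297e+5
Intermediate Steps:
f(F, q) = -11/(18 + q² + 9*q) + F/q (f(F, q) = F/q - 11/(18 + q² + 9*q) = -11/(18 + q² + 9*q) + F/q)
(L(f(36, 40), -529) + 843083) + n = ((-11/(18 + 40² + 9*40) + 36/40)*(-529) + 843083) - 539639 = ((-11/(18 + 1600 + 360) + 36*(1/40))*(-529) + 843083) - 539639 = ((-11/1978 + 9/10)*(-529) + 843083) - 539639 = ((4423/4945)*(-529) + 843083) - 539639 = (-101729/215 + 843083) - 539639 = 181161116/215 - 539639 = 65138731/215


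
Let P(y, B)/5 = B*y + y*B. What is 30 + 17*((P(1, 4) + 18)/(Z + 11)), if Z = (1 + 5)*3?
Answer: 64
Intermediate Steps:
P(y, B) = 10*B*y (P(y, B) = 5*(B*y + y*B) = 5*(B*y + B*y) = 5*(2*B*y) = 10*B*y)
Z = 18 (Z = 6*3 = 18)
30 + 17*((P(1, 4) + 18)/(Z + 11)) = 30 + 17*((10*4*1 + 18)/(18 + 11)) = 30 + 17*((40 + 18)/29) = 30 + 17*(58*(1/29)) = 30 + 17*2 = 30 + 34 = 64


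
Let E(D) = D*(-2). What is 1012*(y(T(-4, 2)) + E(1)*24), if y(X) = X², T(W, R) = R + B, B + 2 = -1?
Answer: -47564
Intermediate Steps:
B = -3 (B = -2 - 1 = -3)
E(D) = -2*D
T(W, R) = -3 + R (T(W, R) = R - 3 = -3 + R)
1012*(y(T(-4, 2)) + E(1)*24) = 1012*((-3 + 2)² - 2*1*24) = 1012*((-1)² - 2*24) = 1012*(1 - 48) = 1012*(-47) = -47564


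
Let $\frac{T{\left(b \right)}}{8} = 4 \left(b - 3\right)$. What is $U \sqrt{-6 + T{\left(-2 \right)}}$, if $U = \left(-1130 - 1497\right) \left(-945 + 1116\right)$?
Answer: $- 449217 i \sqrt{166} \approx - 5.7878 \cdot 10^{6} i$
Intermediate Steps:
$T{\left(b \right)} = -96 + 32 b$ ($T{\left(b \right)} = 8 \cdot 4 \left(b - 3\right) = 8 \cdot 4 \left(-3 + b\right) = 8 \left(-12 + 4 b\right) = -96 + 32 b$)
$U = -449217$ ($U = \left(-2627\right) 171 = -449217$)
$U \sqrt{-6 + T{\left(-2 \right)}} = - 449217 \sqrt{-6 + \left(-96 + 32 \left(-2\right)\right)} = - 449217 \sqrt{-6 - 160} = - 449217 \sqrt{-166} = - 449217 i \sqrt{166}$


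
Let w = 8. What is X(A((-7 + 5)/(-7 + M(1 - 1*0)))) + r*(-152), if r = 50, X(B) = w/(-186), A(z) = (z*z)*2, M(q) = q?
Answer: -706804/93 ≈ -7600.0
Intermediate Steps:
A(z) = 2*z**2 (A(z) = z**2*2 = 2*z**2)
X(B) = -4/93 (X(B) = 8/(-186) = 8*(-1/186) = -4/93)
X(A((-7 + 5)/(-7 + M(1 - 1*0)))) + r*(-152) = -4/93 + 50*(-152) = -4/93 - 7600 = -706804/93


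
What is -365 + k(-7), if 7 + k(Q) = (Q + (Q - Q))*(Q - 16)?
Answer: -211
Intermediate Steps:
k(Q) = -7 + Q*(-16 + Q) (k(Q) = -7 + (Q + (Q - Q))*(Q - 16) = -7 + (Q + 0)*(-16 + Q) = -7 + Q*(-16 + Q))
-365 + k(-7) = -365 + (-7 + (-7)² - 16*(-7)) = -365 + (-7 + 49 + 112) = -365 + 154 = -211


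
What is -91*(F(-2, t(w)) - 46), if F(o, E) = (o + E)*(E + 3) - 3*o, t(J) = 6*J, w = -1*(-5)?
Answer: -80444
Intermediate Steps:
w = 5
F(o, E) = -3*o + (3 + E)*(E + o) (F(o, E) = (E + o)*(3 + E) - 3*o = (3 + E)*(E + o) - 3*o = -3*o + (3 + E)*(E + o))
-91*(F(-2, t(w)) - 46) = -91*((6*5)*(3 + 6*5 - 2) - 46) = -91*(30*(3 + 30 - 2) - 46) = -91*(30*31 - 46) = -91*(930 - 46) = -91*884 = -80444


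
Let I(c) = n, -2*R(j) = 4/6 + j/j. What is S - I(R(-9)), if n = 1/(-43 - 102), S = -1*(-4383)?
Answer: 635536/145 ≈ 4383.0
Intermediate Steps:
S = 4383
R(j) = -⅚ (R(j) = -(4/6 + j/j)/2 = -(4*(⅙) + 1)/2 = -(⅔ + 1)/2 = -½*5/3 = -⅚)
n = -1/145 (n = 1/(-145) = -1/145 ≈ -0.0068966)
I(c) = -1/145
S - I(R(-9)) = 4383 - 1*(-1/145) = 4383 + 1/145 = 635536/145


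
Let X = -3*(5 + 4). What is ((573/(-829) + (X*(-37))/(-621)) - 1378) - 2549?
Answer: -74919961/19067 ≈ -3929.3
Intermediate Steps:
X = -27 (X = -3*9 = -27)
((573/(-829) + (X*(-37))/(-621)) - 1378) - 2549 = ((573/(-829) - 27*(-37)/(-621)) - 1378) - 2549 = ((573*(-1/829) + 999*(-1/621)) - 1378) - 2549 = ((-573/829 - 37/23) - 1378) - 2549 = (-43852/19067 - 1378) - 2549 = -26318178/19067 - 2549 = -74919961/19067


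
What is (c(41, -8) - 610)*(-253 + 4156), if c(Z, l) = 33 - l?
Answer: -2220807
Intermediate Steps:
(c(41, -8) - 610)*(-253 + 4156) = ((33 - 1*(-8)) - 610)*(-253 + 4156) = ((33 + 8) - 610)*3903 = (41 - 610)*3903 = -569*3903 = -2220807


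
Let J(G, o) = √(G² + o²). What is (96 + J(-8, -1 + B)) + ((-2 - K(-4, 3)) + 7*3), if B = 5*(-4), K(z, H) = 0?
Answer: 115 + √505 ≈ 137.47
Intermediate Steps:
B = -20
(96 + J(-8, -1 + B)) + ((-2 - K(-4, 3)) + 7*3) = (96 + √((-8)² + (-1 - 20)²)) + ((-2 - 1*0) + 7*3) = (96 + √(64 + (-21)²)) + ((-2 + 0) + 21) = (96 + √(64 + 441)) + (-2 + 21) = (96 + √505) + 19 = 115 + √505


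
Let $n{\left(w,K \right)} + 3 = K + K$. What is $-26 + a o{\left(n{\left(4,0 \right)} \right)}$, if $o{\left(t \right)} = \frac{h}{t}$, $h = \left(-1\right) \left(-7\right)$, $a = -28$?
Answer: $\frac{118}{3} \approx 39.333$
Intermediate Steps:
$n{\left(w,K \right)} = -3 + 2 K$ ($n{\left(w,K \right)} = -3 + \left(K + K\right) = -3 + 2 K$)
$h = 7$
$o{\left(t \right)} = \frac{7}{t}$
$-26 + a o{\left(n{\left(4,0 \right)} \right)} = -26 - 28 \frac{7}{-3 + 2 \cdot 0} = -26 - 28 \frac{7}{-3 + 0} = -26 - 28 \frac{7}{-3} = -26 - 28 \cdot 7 \left(- \frac{1}{3}\right) = -26 - - \frac{196}{3} = -26 + \frac{196}{3} = \frac{118}{3}$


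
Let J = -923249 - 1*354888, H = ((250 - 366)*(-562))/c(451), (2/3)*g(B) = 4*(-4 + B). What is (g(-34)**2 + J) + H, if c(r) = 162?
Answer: -99285797/81 ≈ -1.2258e+6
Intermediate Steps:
g(B) = -24 + 6*B (g(B) = 3*(4*(-4 + B))/2 = 3*(-16 + 4*B)/2 = -24 + 6*B)
H = 32596/81 (H = ((250 - 366)*(-562))/162 = -116*(-562)*(1/162) = 65192*(1/162) = 32596/81 ≈ 402.42)
J = -1278137 (J = -923249 - 354888 = -1278137)
(g(-34)**2 + J) + H = ((-24 + 6*(-34))**2 - 1278137) + 32596/81 = ((-24 - 204)**2 - 1278137) + 32596/81 = ((-228)**2 - 1278137) + 32596/81 = (51984 - 1278137) + 32596/81 = -1226153 + 32596/81 = -99285797/81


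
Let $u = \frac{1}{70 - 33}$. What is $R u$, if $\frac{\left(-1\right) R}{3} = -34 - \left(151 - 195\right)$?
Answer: $- \frac{30}{37} \approx -0.81081$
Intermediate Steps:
$u = \frac{1}{37} \approx 0.027027$
$R = -30$ ($R = - 3 \left(-34 - \left(151 - 195\right)\right) = - 3 \left(-34 - -44\right) = - 3 \left(-34 + 44\right) = \left(-3\right) 10 = -30$)
$R u = \left(-30\right) \frac{1}{37} = - \frac{30}{37}$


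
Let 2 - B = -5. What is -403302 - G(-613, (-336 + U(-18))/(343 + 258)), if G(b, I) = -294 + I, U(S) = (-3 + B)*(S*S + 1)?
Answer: -242208772/601 ≈ -4.0301e+5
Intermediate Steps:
B = 7 (B = 2 - 1*(-5) = 2 + 5 = 7)
U(S) = 4 + 4*S² (U(S) = (-3 + 7)*(S*S + 1) = 4*(S² + 1) = 4*(1 + S²) = 4 + 4*S²)
-403302 - G(-613, (-336 + U(-18))/(343 + 258)) = -403302 - (-294 + (-336 + (4 + 4*(-18)²))/(343 + 258)) = -403302 - (-294 + (-336 + (4 + 4*324))/601) = -403302 - (-294 + (-336 + (4 + 1296))*(1/601)) = -403302 - (-294 + (-336 + 1300)*(1/601)) = -403302 - (-294 + 964*(1/601)) = -403302 - (-294 + 964/601) = -403302 - 1*(-175730/601) = -403302 + 175730/601 = -242208772/601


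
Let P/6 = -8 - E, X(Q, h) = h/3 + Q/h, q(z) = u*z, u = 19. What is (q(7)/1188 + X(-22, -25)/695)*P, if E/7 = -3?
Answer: 27163643/3440250 ≈ 7.8958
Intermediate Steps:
E = -21 (E = 7*(-3) = -21)
q(z) = 19*z
X(Q, h) = h/3 + Q/h (X(Q, h) = h*(1/3) + Q/h = h/3 + Q/h)
P = 78 (P = 6*(-8 - 1*(-21)) = 6*(-8 + 21) = 6*13 = 78)
(q(7)/1188 + X(-22, -25)/695)*P = ((19*7)/1188 + ((1/3)*(-25) - 22/(-25))/695)*78 = (133*(1/1188) + (-25/3 - 22*(-1/25))*(1/695))*78 = (133/1188 + (-25/3 + 22/25)*(1/695))*78 = (133/1188 - 559/75*1/695)*78 = (133/1188 - 559/52125)*78 = (2089511/20641500)*78 = 27163643/3440250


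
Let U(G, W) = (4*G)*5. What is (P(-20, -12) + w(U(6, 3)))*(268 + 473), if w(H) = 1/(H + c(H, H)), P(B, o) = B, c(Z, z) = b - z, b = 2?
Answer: -28899/2 ≈ -14450.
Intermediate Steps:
c(Z, z) = 2 - z
U(G, W) = 20*G
w(H) = ½ (w(H) = 1/(H + (2 - H)) = 1/2 = ½)
(P(-20, -12) + w(U(6, 3)))*(268 + 473) = (-20 + ½)*(268 + 473) = -39/2*741 = -28899/2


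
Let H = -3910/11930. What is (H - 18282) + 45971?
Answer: 33032586/1193 ≈ 27689.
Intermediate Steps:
H = -391/1193 (H = -3910*1/11930 = -391/1193 ≈ -0.32774)
(H - 18282) + 45971 = (-391/1193 - 18282) + 45971 = -21810817/1193 + 45971 = 33032586/1193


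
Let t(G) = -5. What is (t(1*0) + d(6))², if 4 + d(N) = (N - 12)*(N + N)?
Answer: 6561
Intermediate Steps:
d(N) = -4 + 2*N*(-12 + N) (d(N) = -4 + (N - 12)*(N + N) = -4 + (-12 + N)*(2*N) = -4 + 2*N*(-12 + N))
(t(1*0) + d(6))² = (-5 + (-4 - 24*6 + 2*6²))² = (-5 + (-4 - 144 + 2*36))² = (-5 + (-4 - 144 + 72))² = (-5 - 76)² = (-81)² = 6561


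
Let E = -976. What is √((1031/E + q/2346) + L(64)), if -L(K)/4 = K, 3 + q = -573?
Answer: 3*I*√260215769507/95404 ≈ 16.041*I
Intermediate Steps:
q = -576 (q = -3 - 573 = -576)
L(K) = -4*K
√((1031/E + q/2346) + L(64)) = √((1031/(-976) - 576/2346) - 4*64) = √((1031*(-1/976) - 576*1/2346) - 256) = √((-1031/976 - 96/391) - 256) = √(-496817/381616 - 256) = √(-98190513/381616) = 3*I*√260215769507/95404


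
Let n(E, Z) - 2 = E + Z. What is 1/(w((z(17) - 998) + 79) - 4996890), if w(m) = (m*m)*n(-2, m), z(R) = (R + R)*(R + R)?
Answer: 1/8315163 ≈ 1.2026e-7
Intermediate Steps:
z(R) = 4*R² (z(R) = (2*R)*(2*R) = 4*R²)
n(E, Z) = 2 + E + Z (n(E, Z) = 2 + (E + Z) = 2 + E + Z)
w(m) = m³ (w(m) = (m*m)*(2 - 2 + m) = m²*m = m³)
1/(w((z(17) - 998) + 79) - 4996890) = 1/(((4*17² - 998) + 79)³ - 4996890) = 1/(((4*289 - 998) + 79)³ - 4996890) = 1/(((1156 - 998) + 79)³ - 4996890) = 1/((158 + 79)³ - 4996890) = 1/(237³ - 4996890) = 1/(13312053 - 4996890) = 1/8315163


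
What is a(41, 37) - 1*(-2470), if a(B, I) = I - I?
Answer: 2470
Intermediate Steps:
a(B, I) = 0
a(41, 37) - 1*(-2470) = 0 - 1*(-2470) = 0 + 2470 = 2470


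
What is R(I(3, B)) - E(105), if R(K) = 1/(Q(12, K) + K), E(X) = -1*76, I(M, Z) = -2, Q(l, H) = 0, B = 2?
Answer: 151/2 ≈ 75.500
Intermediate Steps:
E(X) = -76
R(K) = 1/K (R(K) = 1/(0 + K) = 1/K)
R(I(3, B)) - E(105) = 1/(-2) - 1*(-76) = -½ + 76 = 151/2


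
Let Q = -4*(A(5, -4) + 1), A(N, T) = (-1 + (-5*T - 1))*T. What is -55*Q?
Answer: -15620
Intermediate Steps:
A(N, T) = T*(-2 - 5*T) (A(N, T) = (-1 + (-1 - 5*T))*T = (-2 - 5*T)*T = T*(-2 - 5*T))
Q = 284 (Q = -4*(-1*(-4)*(2 + 5*(-4)) + 1) = -4*(-1*(-4)*(2 - 20) + 1) = -4*(-1*(-4)*(-18) + 1) = -4*(-72 + 1) = -4*(-71) = 284)
-55*Q = -55*284 = -15620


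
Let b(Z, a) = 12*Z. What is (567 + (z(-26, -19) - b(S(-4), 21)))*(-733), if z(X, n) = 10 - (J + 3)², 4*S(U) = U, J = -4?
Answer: -431004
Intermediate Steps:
S(U) = U/4
z(X, n) = 9 (z(X, n) = 10 - (-4 + 3)² = 10 - 1*(-1)² = 10 - 1*1 = 10 - 1 = 9)
(567 + (z(-26, -19) - b(S(-4), 21)))*(-733) = (567 + (9 - 12*(¼)*(-4)))*(-733) = (567 + (9 - 12*(-1)))*(-733) = (567 + (9 - 1*(-12)))*(-733) = (567 + (9 + 12))*(-733) = (567 + 21)*(-733) = 588*(-733) = -431004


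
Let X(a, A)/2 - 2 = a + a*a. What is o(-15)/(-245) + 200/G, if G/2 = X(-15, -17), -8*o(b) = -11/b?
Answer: 368083/1558200 ≈ 0.23622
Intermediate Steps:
X(a, A) = 4 + 2*a + 2*a² (X(a, A) = 4 + 2*(a + a*a) = 4 + 2*(a + a²) = 4 + (2*a + 2*a²) = 4 + 2*a + 2*a²)
o(b) = 11/(8*b) (o(b) = -(-11)/(8*b) = 11/(8*b))
G = 848 (G = 2*(4 + 2*(-15) + 2*(-15)²) = 2*(4 - 30 + 2*225) = 2*(4 - 30 + 450) = 2*424 = 848)
o(-15)/(-245) + 200/G = ((11/8)/(-15))/(-245) + 200/848 = ((11/8)*(-1/15))*(-1/245) + 200*(1/848) = -11/120*(-1/245) + 25/106 = 11/29400 + 25/106 = 368083/1558200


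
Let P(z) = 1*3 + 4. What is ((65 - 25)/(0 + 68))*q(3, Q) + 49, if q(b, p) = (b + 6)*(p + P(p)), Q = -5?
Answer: 1013/17 ≈ 59.588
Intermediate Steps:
P(z) = 7 (P(z) = 3 + 4 = 7)
q(b, p) = (6 + b)*(7 + p) (q(b, p) = (b + 6)*(p + 7) = (6 + b)*(7 + p))
((65 - 25)/(0 + 68))*q(3, Q) + 49 = ((65 - 25)/(0 + 68))*(42 + 6*(-5) + 7*3 + 3*(-5)) + 49 = (40/68)*(42 - 30 + 21 - 15) + 49 = (40*(1/68))*18 + 49 = (10/17)*18 + 49 = 180/17 + 49 = 1013/17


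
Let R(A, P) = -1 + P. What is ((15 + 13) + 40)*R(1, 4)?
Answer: 204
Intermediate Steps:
((15 + 13) + 40)*R(1, 4) = ((15 + 13) + 40)*(-1 + 4) = (28 + 40)*3 = 68*3 = 204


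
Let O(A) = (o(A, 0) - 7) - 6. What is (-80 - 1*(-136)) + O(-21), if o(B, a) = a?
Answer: 43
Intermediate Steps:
O(A) = -13 (O(A) = (0 - 7) - 6 = -7 - 6 = -13)
(-80 - 1*(-136)) + O(-21) = (-80 - 1*(-136)) - 13 = (-80 + 136) - 13 = 56 - 13 = 43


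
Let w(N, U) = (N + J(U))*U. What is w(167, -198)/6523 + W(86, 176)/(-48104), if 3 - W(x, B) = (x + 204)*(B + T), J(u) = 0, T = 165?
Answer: -85960633/28525672 ≈ -3.0134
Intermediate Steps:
w(N, U) = N*U (w(N, U) = (N + 0)*U = N*U)
W(x, B) = 3 - (165 + B)*(204 + x) (W(x, B) = 3 - (x + 204)*(B + 165) = 3 - (204 + x)*(165 + B) = 3 - (165 + B)*(204 + x))
w(167, -198)/6523 + W(86, 176)/(-48104) = (167*(-198))/6523 + (-33657 - 204*176 - 165*86 - 1*176*86)/(-48104) = -33066*1/6523 + (-33657 - 35904 - 14190 - 15136)*(-1/48104) = -3006/593 - 98887*(-1/48104) = -3006/593 + 98887/48104 = -85960633/28525672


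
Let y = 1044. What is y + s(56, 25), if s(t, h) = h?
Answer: 1069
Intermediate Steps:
y + s(56, 25) = 1044 + 25 = 1069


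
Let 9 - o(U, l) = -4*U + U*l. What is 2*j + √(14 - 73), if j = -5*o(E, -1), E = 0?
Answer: -90 + I*√59 ≈ -90.0 + 7.6811*I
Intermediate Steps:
o(U, l) = 9 + 4*U - U*l (o(U, l) = 9 - (-4*U + U*l) = 9 + (4*U - U*l) = 9 + 4*U - U*l)
j = -45 (j = -5*(9 + 4*0 - 1*0*(-1)) = -5*(9 + 0 + 0) = -5*9 = -45)
2*j + √(14 - 73) = 2*(-45) + √(14 - 73) = -90 + √(-59) = -90 + I*√59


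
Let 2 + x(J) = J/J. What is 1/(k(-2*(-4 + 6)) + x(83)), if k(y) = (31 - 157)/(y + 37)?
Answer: -11/53 ≈ -0.20755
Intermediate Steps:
x(J) = -1 (x(J) = -2 + J/J = -2 + 1 = -1)
k(y) = -126/(37 + y)
1/(k(-2*(-4 + 6)) + x(83)) = 1/(-126/(37 - 2*(-4 + 6)) - 1) = 1/(-126/(37 - 2*2) - 1) = 1/(-126/(37 - 4) - 1) = 1/(-126/33 - 1) = 1/(-126*1/33 - 1) = 1/(-42/11 - 1) = 1/(-53/11) = -11/53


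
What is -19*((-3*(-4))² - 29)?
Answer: -2185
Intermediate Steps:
-19*((-3*(-4))² - 29) = -19*(12² - 29) = -19*(144 - 29) = -19*115 = -2185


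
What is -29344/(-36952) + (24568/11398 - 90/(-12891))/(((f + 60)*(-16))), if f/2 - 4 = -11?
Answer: 32933003748951/41625531470576 ≈ 0.79117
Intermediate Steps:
f = -14 (f = 8 + 2*(-11) = 8 - 22 = -14)
-29344/(-36952) + (24568/11398 - 90/(-12891))/(((f + 60)*(-16))) = -29344/(-36952) + (24568/11398 - 90/(-12891))/(((-14 + 60)*(-16))) = -29344*(-1/36952) + (24568*(1/11398) - 90*(-1/12891))/((46*(-16))) = 3668/4619 + (12284/5699 + 30/4297)/(-736) = 3668/4619 + (52955318/24488603)*(-1/736) = 3668/4619 - 26477659/9011805904 = 32933003748951/41625531470576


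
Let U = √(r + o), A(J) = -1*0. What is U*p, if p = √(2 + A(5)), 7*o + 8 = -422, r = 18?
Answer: 4*I*√266/7 ≈ 9.3197*I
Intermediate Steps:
A(J) = 0
o = -430/7 (o = -8/7 + (⅐)*(-422) = -8/7 - 422/7 = -430/7 ≈ -61.429)
U = 4*I*√133/7 (U = √(18 - 430/7) = √(-304/7) = 4*I*√133/7 ≈ 6.59*I)
p = √2 (p = √(2 + 0) = √2 ≈ 1.4142)
U*p = (4*I*√133/7)*√2 = 4*I*√266/7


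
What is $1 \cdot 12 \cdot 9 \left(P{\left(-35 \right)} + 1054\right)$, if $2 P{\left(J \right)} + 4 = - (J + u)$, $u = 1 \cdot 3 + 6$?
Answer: $115020$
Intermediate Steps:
$u = 9$ ($u = 3 + 6 = 9$)
$P{\left(J \right)} = - \frac{13}{2} - \frac{J}{2}$ ($P{\left(J \right)} = -2 + \frac{\left(-1\right) \left(J + 9\right)}{2} = -2 + \frac{\left(-1\right) \left(9 + J\right)}{2} = -2 + \frac{-9 - J}{2} = -2 - \left(\frac{9}{2} + \frac{J}{2}\right) = - \frac{13}{2} - \frac{J}{2}$)
$1 \cdot 12 \cdot 9 \left(P{\left(-35 \right)} + 1054\right) = 1 \cdot 12 \cdot 9 \left(\left(- \frac{13}{2} - - \frac{35}{2}\right) + 1054\right) = 12 \cdot 9 \left(\left(- \frac{13}{2} + \frac{35}{2}\right) + 1054\right) = 108 \left(11 + 1054\right) = 108 \cdot 1065 = 115020$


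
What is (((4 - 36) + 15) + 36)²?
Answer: 361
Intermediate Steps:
(((4 - 36) + 15) + 36)² = ((-32 + 15) + 36)² = (-17 + 36)² = 19² = 361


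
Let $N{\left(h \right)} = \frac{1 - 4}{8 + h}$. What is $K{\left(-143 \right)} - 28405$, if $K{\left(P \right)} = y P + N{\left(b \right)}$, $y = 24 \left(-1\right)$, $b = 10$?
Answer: $- \frac{149839}{6} \approx -24973.0$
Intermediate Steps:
$y = -24$
$N{\left(h \right)} = - \frac{3}{8 + h}$
$K{\left(P \right)} = - \frac{1}{6} - 24 P$ ($K{\left(P \right)} = - 24 P - \frac{3}{8 + 10} = - 24 P - \frac{3}{18} = - 24 P - \frac{1}{6} = - \frac{1}{6} - 24 P$)
$K{\left(-143 \right)} - 28405 = \left(- \frac{1}{6} - -3432\right) - 28405 = \left(- \frac{1}{6} + 3432\right) - 28405 = \frac{20591}{6} - 28405 = - \frac{149839}{6}$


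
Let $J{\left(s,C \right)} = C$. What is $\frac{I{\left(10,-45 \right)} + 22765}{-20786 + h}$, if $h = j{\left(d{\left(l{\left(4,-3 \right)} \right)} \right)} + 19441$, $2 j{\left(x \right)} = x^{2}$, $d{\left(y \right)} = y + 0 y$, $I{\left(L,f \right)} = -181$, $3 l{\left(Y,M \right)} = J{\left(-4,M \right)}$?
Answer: $- \frac{45168}{2689} \approx -16.797$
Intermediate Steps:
$l{\left(Y,M \right)} = \frac{M}{3}$
$d{\left(y \right)} = y$ ($d{\left(y \right)} = y + 0 = y$)
$j{\left(x \right)} = \frac{x^{2}}{2}$
$h = \frac{38883}{2}$ ($h = \frac{\left(\frac{1}{3} \left(-3\right)\right)^{2}}{2} + 19441 = \frac{\left(-1\right)^{2}}{2} + 19441 = \frac{1}{2} \cdot 1 + 19441 = \frac{1}{2} + 19441 = \frac{38883}{2} \approx 19442.0$)
$\frac{I{\left(10,-45 \right)} + 22765}{-20786 + h} = \frac{-181 + 22765}{-20786 + \frac{38883}{2}} = \frac{22584}{- \frac{2689}{2}} = 22584 \left(- \frac{2}{2689}\right) = - \frac{45168}{2689}$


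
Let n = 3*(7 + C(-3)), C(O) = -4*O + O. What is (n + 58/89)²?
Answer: 18748900/7921 ≈ 2367.0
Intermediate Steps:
C(O) = -3*O
n = 48 (n = 3*(7 - 3*(-3)) = 3*(7 + 9) = 3*16 = 48)
(n + 58/89)² = (48 + 58/89)² = (4330/89)² = 18748900/7921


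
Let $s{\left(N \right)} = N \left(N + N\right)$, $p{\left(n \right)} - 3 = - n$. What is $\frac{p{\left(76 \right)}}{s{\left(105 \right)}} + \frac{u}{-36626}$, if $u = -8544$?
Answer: $\frac{92860751}{403801650} \approx 0.22997$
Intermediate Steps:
$p{\left(n \right)} = 3 - n$
$s{\left(N \right)} = 2 N^{2}$ ($s{\left(N \right)} = N 2 N = 2 N^{2}$)
$\frac{p{\left(76 \right)}}{s{\left(105 \right)}} + \frac{u}{-36626} = \frac{3 - 76}{2 \cdot 105^{2}} - \frac{8544}{-36626} = \frac{3 - 76}{2 \cdot 11025} - - \frac{4272}{18313} = - \frac{73}{22050} + \frac{4272}{18313} = \frac{92860751}{403801650}$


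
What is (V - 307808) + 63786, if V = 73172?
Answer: -170850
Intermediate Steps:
(V - 307808) + 63786 = (73172 - 307808) + 63786 = -234636 + 63786 = -170850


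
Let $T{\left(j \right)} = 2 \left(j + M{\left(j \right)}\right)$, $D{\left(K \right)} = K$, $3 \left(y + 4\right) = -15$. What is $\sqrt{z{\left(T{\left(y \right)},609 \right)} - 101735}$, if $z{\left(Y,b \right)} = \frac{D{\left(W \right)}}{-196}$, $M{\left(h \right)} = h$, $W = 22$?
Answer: $\frac{i \sqrt{19940082}}{14} \approx 318.96 i$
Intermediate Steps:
$y = -9$ ($y = -4 + \frac{1}{3} \left(-15\right) = -4 - 5 = -9$)
$T{\left(j \right)} = 4 j$ ($T{\left(j \right)} = 2 \left(j + j\right) = 2 \cdot 2 j = 4 j$)
$z{\left(Y,b \right)} = - \frac{11}{98}$ ($z{\left(Y,b \right)} = \frac{22}{-196} = 22 \left(- \frac{1}{196}\right) = - \frac{11}{98}$)
$\sqrt{z{\left(T{\left(y \right)},609 \right)} - 101735} = \sqrt{- \frac{11}{98} - 101735} = \sqrt{- \frac{9970041}{98}} = \frac{i \sqrt{19940082}}{14}$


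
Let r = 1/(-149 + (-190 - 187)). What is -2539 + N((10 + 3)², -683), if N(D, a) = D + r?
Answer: -1246621/526 ≈ -2370.0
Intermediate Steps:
r = -1/526 (r = 1/(-149 - 377) = 1/(-526) = -1/526 ≈ -0.0019011)
N(D, a) = -1/526 + D (N(D, a) = D - 1/526 = -1/526 + D)
-2539 + N((10 + 3)², -683) = -2539 + (-1/526 + (10 + 3)²) = -2539 + (-1/526 + 13²) = -2539 + (-1/526 + 169) = -2539 + 88893/526 = -1246621/526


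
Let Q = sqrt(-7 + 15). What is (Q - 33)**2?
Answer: 1097 - 132*sqrt(2) ≈ 910.32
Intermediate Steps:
Q = 2*sqrt(2) (Q = sqrt(8) = 2*sqrt(2) ≈ 2.8284)
(Q - 33)**2 = (2*sqrt(2) - 33)**2 = (-33 + 2*sqrt(2))**2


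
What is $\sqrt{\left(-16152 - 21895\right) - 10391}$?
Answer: $9 i \sqrt{598} \approx 220.09 i$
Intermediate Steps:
$\sqrt{\left(-16152 - 21895\right) - 10391} = \sqrt{-38047 - 10391} = \sqrt{-48438} = 9 i \sqrt{598}$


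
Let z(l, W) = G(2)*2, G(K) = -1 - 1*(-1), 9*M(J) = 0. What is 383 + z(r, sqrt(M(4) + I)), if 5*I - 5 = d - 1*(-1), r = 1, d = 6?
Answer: 383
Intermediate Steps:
M(J) = 0 (M(J) = (1/9)*0 = 0)
I = 12/5 (I = 1 + (6 - 1*(-1))/5 = 1 + (6 + 1)/5 = 1 + (1/5)*7 = 1 + 7/5 = 12/5 ≈ 2.4000)
G(K) = 0 (G(K) = -1 + 1 = 0)
z(l, W) = 0 (z(l, W) = 0*2 = 0)
383 + z(r, sqrt(M(4) + I)) = 383 + 0 = 383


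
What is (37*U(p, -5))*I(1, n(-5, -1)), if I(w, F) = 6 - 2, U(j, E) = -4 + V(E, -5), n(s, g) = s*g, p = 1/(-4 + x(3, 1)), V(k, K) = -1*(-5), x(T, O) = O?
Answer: 148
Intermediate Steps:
V(k, K) = 5
p = -⅓ (p = 1/(-4 + 1) = 1/(-3) = -⅓ ≈ -0.33333)
n(s, g) = g*s
U(j, E) = 1 (U(j, E) = -4 + 5 = 1)
I(w, F) = 4
(37*U(p, -5))*I(1, n(-5, -1)) = (37*1)*4 = 37*4 = 148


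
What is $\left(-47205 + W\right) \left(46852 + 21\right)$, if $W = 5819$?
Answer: $-1939885978$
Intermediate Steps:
$\left(-47205 + W\right) \left(46852 + 21\right) = \left(-47205 + 5819\right) \left(46852 + 21\right) = \left(-41386\right) 46873 = -1939885978$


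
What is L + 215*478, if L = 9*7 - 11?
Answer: 102822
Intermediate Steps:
L = 52 (L = 63 - 11 = 52)
L + 215*478 = 52 + 215*478 = 52 + 102770 = 102822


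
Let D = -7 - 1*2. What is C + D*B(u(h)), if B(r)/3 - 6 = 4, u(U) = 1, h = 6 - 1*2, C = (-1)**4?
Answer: -269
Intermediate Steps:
C = 1
h = 4 (h = 6 - 2 = 4)
D = -9 (D = -7 - 2 = -9)
B(r) = 30 (B(r) = 18 + 3*4 = 18 + 12 = 30)
C + D*B(u(h)) = 1 - 9*30 = 1 - 270 = -269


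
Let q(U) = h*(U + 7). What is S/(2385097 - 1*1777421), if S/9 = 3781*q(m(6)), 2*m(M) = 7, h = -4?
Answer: -714609/303838 ≈ -2.3519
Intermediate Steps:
m(M) = 7/2 (m(M) = (½)*7 = 7/2)
q(U) = -28 - 4*U (q(U) = -4*(U + 7) = -4*(7 + U) = -28 - 4*U)
S = -1429218 (S = 9*(3781*(-28 - 4*7/2)) = 9*(3781*(-28 - 14)) = 9*(3781*(-42)) = 9*(-158802) = -1429218)
S/(2385097 - 1*1777421) = -1429218/(2385097 - 1*1777421) = -1429218/(2385097 - 1777421) = -1429218/607676 = -1429218*1/607676 = -714609/303838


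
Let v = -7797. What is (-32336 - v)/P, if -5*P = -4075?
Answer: -24539/815 ≈ -30.109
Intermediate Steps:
P = 815 (P = -⅕*(-4075) = 815)
(-32336 - v)/P = (-32336 - 1*(-7797))/815 = (-32336 + 7797)*(1/815) = -24539*1/815 = -24539/815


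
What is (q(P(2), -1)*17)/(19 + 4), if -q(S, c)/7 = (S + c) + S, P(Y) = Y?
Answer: -357/23 ≈ -15.522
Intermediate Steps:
q(S, c) = -14*S - 7*c (q(S, c) = -7*((S + c) + S) = -7*(c + 2*S) = -14*S - 7*c)
(q(P(2), -1)*17)/(19 + 4) = ((-14*2 - 7*(-1))*17)/(19 + 4) = ((-28 + 7)*17)/23 = -21*17*(1/23) = -357*1/23 = -357/23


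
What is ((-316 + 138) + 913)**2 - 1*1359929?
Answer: -819704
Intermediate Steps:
((-316 + 138) + 913)**2 - 1*1359929 = (-178 + 913)**2 - 1359929 = 735**2 - 1359929 = 540225 - 1359929 = -819704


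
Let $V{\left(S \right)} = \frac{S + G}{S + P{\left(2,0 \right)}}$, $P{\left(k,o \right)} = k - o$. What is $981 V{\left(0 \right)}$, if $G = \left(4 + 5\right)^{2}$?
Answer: $\frac{79461}{2} \approx 39731.0$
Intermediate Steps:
$G = 81$ ($G = 9^{2} = 81$)
$V{\left(S \right)} = \frac{81 + S}{2 + S}$ ($V{\left(S \right)} = \frac{S + 81}{S + \left(2 - 0\right)} = \frac{81 + S}{S + \left(2 + 0\right)} = \frac{81 + S}{S + 2} = \frac{81 + S}{2 + S}$)
$981 V{\left(0 \right)} = 981 \frac{81 + 0}{2 + 0} = 981 \cdot \frac{1}{2} \cdot 81 = 981 \cdot \frac{81}{2} = \frac{79461}{2}$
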